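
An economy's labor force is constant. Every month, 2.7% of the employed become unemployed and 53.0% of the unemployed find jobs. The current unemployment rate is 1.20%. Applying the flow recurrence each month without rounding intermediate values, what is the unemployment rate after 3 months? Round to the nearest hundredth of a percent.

With a fixed labor force, u_{t+1} = u_t + s·(1−u_t) − f·u_t = u_t·(1−s−f) + s.
Here 1−s−f = 0.443 and s = 0.027.
u_1 = 0.012000 × 0.443 + 0.027 = 0.032316.
u_2 = 0.032316 × 0.443 + 0.027 = 0.041316.
u_3 = 0.041316 × 0.443 + 0.027 = 0.045303.

Unemployment rate after three months ≈ 4.53%.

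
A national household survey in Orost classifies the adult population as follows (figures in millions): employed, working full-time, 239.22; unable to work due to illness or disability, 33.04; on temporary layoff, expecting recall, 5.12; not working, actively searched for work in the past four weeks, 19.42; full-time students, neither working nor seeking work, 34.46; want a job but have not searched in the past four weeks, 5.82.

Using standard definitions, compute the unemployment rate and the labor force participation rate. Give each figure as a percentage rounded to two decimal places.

Unemployment rate ≈ 9.30%; labor force participation rate ≈ 78.25%.

Employed = 239.22 million.
Unemployed = 5.12 + 19.42 = 24.54 million (jobless and actively searching, or on temporary layoff).
Labor force = 239.22 + 24.54 = 263.76 million.
Not in labor force = 33.04 + 34.46 + 5.82 = 73.32 million (those not working and not actively searching are outside the labor force — including those who want a job but have given up searching).
Civilian working-age population = 263.76 + 73.32 = 337.08 million.
Unemployment rate = 24.54 / 263.76 = 9.30%.
Labor force participation rate = 263.76 / 337.08 = 78.25%.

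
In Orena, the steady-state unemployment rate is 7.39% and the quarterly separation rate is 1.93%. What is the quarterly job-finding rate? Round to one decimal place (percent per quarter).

Job-finding rate ≈ 24.2% per quarter.

From u* = s/(s+f): f = s·(1−u)/u.
f = 1.93 × (1 − 0.0739) / 0.0739 = 1.7874 / 0.0739 ≈ 24.2% per quarter.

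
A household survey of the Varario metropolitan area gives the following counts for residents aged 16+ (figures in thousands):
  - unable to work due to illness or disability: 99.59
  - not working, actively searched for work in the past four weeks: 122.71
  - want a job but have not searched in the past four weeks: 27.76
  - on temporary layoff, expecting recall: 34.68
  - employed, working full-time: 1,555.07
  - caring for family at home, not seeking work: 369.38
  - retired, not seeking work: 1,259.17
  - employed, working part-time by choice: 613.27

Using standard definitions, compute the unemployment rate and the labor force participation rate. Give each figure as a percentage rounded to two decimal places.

Employed = 1,555.07 + 613.27 = 2,168.34 thousand.
Unemployed = 122.71 + 34.68 = 157.39 thousand (jobless and actively searching, or on temporary layoff).
Labor force = 2,168.34 + 157.39 = 2,325.73 thousand.
Not in labor force = 99.59 + 27.76 + 369.38 + 1,259.17 = 1,755.90 thousand (those not working and not actively searching are outside the labor force — including those who want a job but have given up searching).
Civilian working-age population = 2,325.73 + 1,755.90 = 4,081.63 thousand.
Unemployment rate = 157.39 / 2,325.73 = 6.77%.
Labor force participation rate = 2,325.73 / 4,081.63 = 56.98%.

Unemployment rate ≈ 6.77%; labor force participation rate ≈ 56.98%.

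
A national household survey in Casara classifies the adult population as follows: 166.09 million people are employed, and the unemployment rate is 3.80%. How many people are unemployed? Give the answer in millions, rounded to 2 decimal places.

About 6.56 million are unemployed.

Let U be the number unemployed. The labor force is E + U, and U/(E+U) = 0.0380.
So U = 0.0380 × 166.09 / (1 − 0.0380) = 6.3114 / 0.9620 ≈ 6.56 million.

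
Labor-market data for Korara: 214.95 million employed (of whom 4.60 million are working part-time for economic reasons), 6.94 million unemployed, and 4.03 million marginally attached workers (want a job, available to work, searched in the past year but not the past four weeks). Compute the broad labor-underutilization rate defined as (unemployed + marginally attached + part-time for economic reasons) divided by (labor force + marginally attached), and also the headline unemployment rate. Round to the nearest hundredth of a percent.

Broad underutilization rate ≈ 6.89%; headline unemployment rate ≈ 3.13%.

Labor force = 214.95 + 6.94 = 221.89 million.
Numerator = 6.94 + 4.03 + 4.60 = 15.57 million.
Denominator = 221.89 + 4.03 = 225.92 million.
Broad rate = 15.57 / 225.92 = 6.89%.
Headline unemployment rate = 6.94 / 221.89 = 3.13%.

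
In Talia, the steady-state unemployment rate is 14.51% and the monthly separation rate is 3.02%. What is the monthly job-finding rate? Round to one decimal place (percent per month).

Job-finding rate ≈ 17.8% per month.

From u* = s/(s+f): f = s·(1−u)/u.
f = 3.02 × (1 − 0.1451) / 0.1451 = 2.5818 / 0.1451 ≈ 17.8% per month.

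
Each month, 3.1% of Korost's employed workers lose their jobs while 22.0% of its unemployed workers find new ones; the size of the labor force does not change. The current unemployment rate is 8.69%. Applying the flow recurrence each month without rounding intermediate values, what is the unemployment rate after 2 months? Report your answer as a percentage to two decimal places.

With a fixed labor force, u_{t+1} = u_t + s·(1−u_t) − f·u_t = u_t·(1−s−f) + s.
Here 1−s−f = 0.749 and s = 0.031.
u_1 = 0.086900 × 0.749 + 0.031 = 0.096088.
u_2 = 0.096088 × 0.749 + 0.031 = 0.102970.

Unemployment rate after two months ≈ 10.30%.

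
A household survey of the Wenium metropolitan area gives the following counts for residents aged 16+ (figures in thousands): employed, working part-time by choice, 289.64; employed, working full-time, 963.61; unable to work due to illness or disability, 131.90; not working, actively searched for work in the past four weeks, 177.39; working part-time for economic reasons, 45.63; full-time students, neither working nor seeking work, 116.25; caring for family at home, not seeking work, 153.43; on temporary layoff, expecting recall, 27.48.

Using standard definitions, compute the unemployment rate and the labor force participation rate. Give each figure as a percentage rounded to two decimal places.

Unemployment rate ≈ 13.62%; labor force participation rate ≈ 78.92%.

Employed = 289.64 + 963.61 + 45.63 = 1,298.88 thousand (anyone who worked, including part-time for economic reasons, counts as employed).
Unemployed = 177.39 + 27.48 = 204.87 thousand (jobless and actively searching, or on temporary layoff).
Labor force = 1,298.88 + 204.87 = 1,503.75 thousand.
Not in labor force = 131.90 + 116.25 + 153.43 = 401.58 thousand (those not working and not actively searching are outside the labor force).
Civilian working-age population = 1,503.75 + 401.58 = 1,905.33 thousand.
Unemployment rate = 204.87 / 1,503.75 = 13.62%.
Labor force participation rate = 1,503.75 / 1,905.33 = 78.92%.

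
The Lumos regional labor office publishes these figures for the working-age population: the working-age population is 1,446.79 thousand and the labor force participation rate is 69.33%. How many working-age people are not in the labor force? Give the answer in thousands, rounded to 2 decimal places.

About 443.73 thousand are not in the labor force.

Share not in the labor force = 1 − 0.6933 = 0.3067.
Not in labor force = 0.3067 × 1,446.79 ≈ 443.73 thousand.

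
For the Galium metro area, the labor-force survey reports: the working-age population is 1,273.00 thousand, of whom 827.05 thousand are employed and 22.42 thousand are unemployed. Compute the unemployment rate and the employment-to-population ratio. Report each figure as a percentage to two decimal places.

Labor force = employed + unemployed = 827.05 + 22.42 = 849.47 thousand.
Unemployment rate = 22.42 / 849.47 = 2.64%.
Employment-population ratio = 827.05 / 1,273.00 = 64.97%.

Unemployment rate ≈ 2.64%; employment-population ratio ≈ 64.97%.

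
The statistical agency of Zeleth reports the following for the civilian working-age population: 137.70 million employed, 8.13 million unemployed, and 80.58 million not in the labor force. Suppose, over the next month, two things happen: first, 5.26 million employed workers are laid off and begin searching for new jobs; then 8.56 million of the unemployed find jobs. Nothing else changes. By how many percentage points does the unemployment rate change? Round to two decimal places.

Initially, labor force = 137.70 + 8.13 = 145.83 million, so u = 8.13/145.83 = 5.57%.
After the first change, employed falls and unemployed rises by 5.26; labor force unchanged → E = 132.44, U = 13.39, labor force = 145.83 million.
After the second change, unemployed falls and employed rises by 8.56; labor force unchanged → E = 141.00, U = 4.83, labor force = 145.83 million.
New unemployment rate = 4.83 / 145.83 = 3.31%.
Change = 3.31% − 5.57% = −2.26 percentage points.

The unemployment rate changes by −2.26 percentage points.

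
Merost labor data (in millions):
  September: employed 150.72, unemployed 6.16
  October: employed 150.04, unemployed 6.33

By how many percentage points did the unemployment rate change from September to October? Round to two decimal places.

September: labor force = 150.72 + 6.16 = 156.88; u = 6.16/156.88 = 3.93%.
October: labor force = 150.04 + 6.33 = 156.37; u = 6.33/156.37 = 4.05%.
Change = 4.05% − 3.93% = +0.12 pp.

The unemployment rate changed by +0.12 percentage points.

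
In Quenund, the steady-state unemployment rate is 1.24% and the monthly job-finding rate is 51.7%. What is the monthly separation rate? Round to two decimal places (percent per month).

Separation rate ≈ 0.65% per month.

From u* = s/(s+f): s = u·f/(1−u).
s = 0.0124 × 51.7 / (1 − 0.0124) = 0.6411 / 0.9876 ≈ 0.65% per month.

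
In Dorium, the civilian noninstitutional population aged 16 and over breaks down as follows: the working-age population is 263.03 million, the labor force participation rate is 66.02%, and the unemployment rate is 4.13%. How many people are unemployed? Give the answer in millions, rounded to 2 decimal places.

Labor force = 0.6602 × 263.03 = 173.65 million.
Unemployed = 0.0413 × 173.65 ≈ 7.17 million.

About 7.17 million are unemployed.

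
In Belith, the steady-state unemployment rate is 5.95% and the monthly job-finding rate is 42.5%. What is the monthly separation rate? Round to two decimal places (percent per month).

From u* = s/(s+f): s = u·f/(1−u).
s = 0.0595 × 42.5 / (1 − 0.0595) = 2.5288 / 0.9405 ≈ 2.69% per month.

Separation rate ≈ 2.69% per month.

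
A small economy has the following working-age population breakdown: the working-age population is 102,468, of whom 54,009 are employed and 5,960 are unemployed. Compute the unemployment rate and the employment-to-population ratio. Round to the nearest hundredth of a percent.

Labor force = employed + unemployed = 54,009 + 5,960 = 59,969.
Unemployment rate = 5,960 / 59,969 = 9.94%.
Employment-population ratio = 54,009 / 102,468 = 52.71%.

Unemployment rate ≈ 9.94%; employment-population ratio ≈ 52.71%.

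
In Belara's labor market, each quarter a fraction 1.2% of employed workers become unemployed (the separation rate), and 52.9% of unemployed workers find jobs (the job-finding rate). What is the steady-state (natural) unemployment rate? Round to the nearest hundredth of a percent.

Steady-state unemployment rate ≈ 2.22%.

At steady state the flows balance: s·E = f·U, so U/(E+U) = s/(s+f).
u* = 1.2 / (1.2 + 52.9) = 1.2 / 54.10 = 2.22%.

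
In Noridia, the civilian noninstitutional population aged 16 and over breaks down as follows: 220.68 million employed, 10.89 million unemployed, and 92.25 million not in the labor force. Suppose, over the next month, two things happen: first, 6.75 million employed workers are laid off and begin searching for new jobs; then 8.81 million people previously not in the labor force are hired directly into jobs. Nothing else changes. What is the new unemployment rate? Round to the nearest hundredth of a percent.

New unemployment rate ≈ 7.34%.

Initially, labor force = 220.68 + 10.89 = 231.57 million, so u = 10.89/231.57 = 4.70%.
After the first change, employed falls and unemployed rises by 6.75; labor force unchanged → E = 213.93, U = 17.64, labor force = 231.57 million.
After the second change, employed and labor force both rise by 8.81; unemployed unchanged → E = 222.74, U = 17.64, labor force = 240.38 million.
New unemployment rate = 17.64 / 240.38 = 7.34%.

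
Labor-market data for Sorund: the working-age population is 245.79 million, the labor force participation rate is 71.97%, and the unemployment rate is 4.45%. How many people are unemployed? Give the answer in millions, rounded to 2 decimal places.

Labor force = 0.7197 × 245.79 = 176.90 million.
Unemployed = 0.0445 × 176.90 ≈ 7.87 million.

About 7.87 million are unemployed.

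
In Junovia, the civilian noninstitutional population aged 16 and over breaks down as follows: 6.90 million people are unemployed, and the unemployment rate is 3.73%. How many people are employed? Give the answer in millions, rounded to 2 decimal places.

About 178.09 million are employed.

Labor force = U / u = 6.90 / 0.0373 ≈ 184.99 million.
Employed = labor force − unemployed = 184.99 − 6.90 = 178.09 million.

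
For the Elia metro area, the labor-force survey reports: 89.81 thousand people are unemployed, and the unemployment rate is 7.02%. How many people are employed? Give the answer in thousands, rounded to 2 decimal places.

Labor force = U / u = 89.81 / 0.0702 ≈ 1,279.34 thousand.
Employed = labor force − unemployed = 1,279.34 − 89.81 = 1,189.53 thousand.

About 1,189.53 thousand are employed.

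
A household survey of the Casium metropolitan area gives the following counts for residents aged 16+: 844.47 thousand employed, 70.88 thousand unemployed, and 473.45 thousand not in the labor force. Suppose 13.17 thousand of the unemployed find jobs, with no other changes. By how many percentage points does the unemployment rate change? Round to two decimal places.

The unemployment rate changes by −1.44 percentage points.

Initially, labor force = 844.47 + 70.88 = 915.35 thousand, so u = 70.88/915.35 = 7.74%.
After the change, unemployed falls and employed rises by 13.17; labor force unchanged → E = 857.64, U = 57.71, labor force = 915.35 thousand.
New unemployment rate = 57.71 / 915.35 = 6.30%.
Change = 6.30% − 7.74% = −1.44 percentage points.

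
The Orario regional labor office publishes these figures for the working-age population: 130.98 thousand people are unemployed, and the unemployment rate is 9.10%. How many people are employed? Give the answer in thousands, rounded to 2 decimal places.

Labor force = U / u = 130.98 / 0.0910 ≈ 1,439.34 thousand.
Employed = labor force − unemployed = 1,439.34 − 130.98 = 1,308.36 thousand.

About 1,308.36 thousand are employed.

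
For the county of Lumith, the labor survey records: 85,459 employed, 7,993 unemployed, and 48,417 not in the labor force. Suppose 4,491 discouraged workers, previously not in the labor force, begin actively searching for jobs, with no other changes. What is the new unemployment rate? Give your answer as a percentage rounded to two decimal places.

Initially, labor force = 85,459 + 7,993 = 93,452, so u = 7,993/93,452 = 8.55%.
After the change, unemployed and labor force both rise by 4,491 → E = 85,459, U = 12,484, labor force = 97,943.
New unemployment rate = 12,484 / 97,943 = 12.75%.

New unemployment rate ≈ 12.75%.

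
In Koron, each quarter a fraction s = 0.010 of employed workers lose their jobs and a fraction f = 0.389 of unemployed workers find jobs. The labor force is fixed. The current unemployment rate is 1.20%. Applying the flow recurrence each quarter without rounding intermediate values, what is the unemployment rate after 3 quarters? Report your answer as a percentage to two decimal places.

With a fixed labor force, u_{t+1} = u_t + s·(1−u_t) − f·u_t = u_t·(1−s−f) + s.
Here 1−s−f = 0.601 and s = 0.010.
u_1 = 0.012000 × 0.601 + 0.010 = 0.017212.
u_2 = 0.017212 × 0.601 + 0.010 = 0.020344.
u_3 = 0.020344 × 0.601 + 0.010 = 0.022227.

Unemployment rate after three quarters ≈ 2.22%.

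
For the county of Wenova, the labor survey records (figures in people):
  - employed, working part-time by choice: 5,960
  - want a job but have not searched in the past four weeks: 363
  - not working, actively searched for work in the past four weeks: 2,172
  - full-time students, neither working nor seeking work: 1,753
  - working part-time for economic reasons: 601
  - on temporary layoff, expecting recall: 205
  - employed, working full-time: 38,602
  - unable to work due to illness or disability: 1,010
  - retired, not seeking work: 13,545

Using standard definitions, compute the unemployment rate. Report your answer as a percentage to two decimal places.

Unemployment rate ≈ 5.00%.

Employed = 5,960 + 601 + 38,602 = 45,163 (anyone who worked, including part-time for economic reasons, counts as employed).
Unemployed = 2,172 + 205 = 2,377 (jobless and actively searching, or on temporary layoff).
Labor force = 45,163 + 2,377 = 47,540.
Unemployment rate = 2,377 / 47,540 = 5.00%.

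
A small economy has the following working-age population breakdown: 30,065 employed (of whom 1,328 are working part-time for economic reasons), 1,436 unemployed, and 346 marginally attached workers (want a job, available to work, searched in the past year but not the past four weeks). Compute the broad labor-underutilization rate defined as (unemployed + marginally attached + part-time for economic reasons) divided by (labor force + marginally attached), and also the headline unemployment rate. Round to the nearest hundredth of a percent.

Broad underutilization rate ≈ 9.77%; headline unemployment rate ≈ 4.56%.

Labor force = 30,065 + 1,436 = 31,501.
Numerator = 1,436 + 346 + 1,328 = 3,110.
Denominator = 31,501 + 346 = 31,847.
Broad rate = 3,110 / 31,847 = 9.77%.
Headline unemployment rate = 1,436 / 31,501 = 4.56%.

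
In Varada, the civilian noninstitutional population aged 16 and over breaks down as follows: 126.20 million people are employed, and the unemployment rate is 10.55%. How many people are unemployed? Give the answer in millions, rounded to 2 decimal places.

About 14.88 million are unemployed.

Let U be the number unemployed. The labor force is E + U, and U/(E+U) = 0.1055.
So U = 0.1055 × 126.20 / (1 − 0.1055) = 13.3141 / 0.8945 ≈ 14.88 million.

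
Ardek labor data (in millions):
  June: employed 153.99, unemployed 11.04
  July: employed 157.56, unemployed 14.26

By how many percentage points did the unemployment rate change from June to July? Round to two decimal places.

The unemployment rate changed by +1.61 percentage points.

June: labor force = 153.99 + 11.04 = 165.03; u = 11.04/165.03 = 6.69%.
July: labor force = 157.56 + 14.26 = 171.82; u = 14.26/171.82 = 8.30%.
Change = 8.30% − 6.69% = +1.61 pp.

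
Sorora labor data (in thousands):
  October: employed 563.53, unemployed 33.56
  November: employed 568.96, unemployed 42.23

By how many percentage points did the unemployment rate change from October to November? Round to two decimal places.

October: labor force = 563.53 + 33.56 = 597.09; u = 33.56/597.09 = 5.62%.
November: labor force = 568.96 + 42.23 = 611.19; u = 42.23/611.19 = 6.91%.
Change = 6.91% − 5.62% = +1.29 pp.

The unemployment rate changed by +1.29 percentage points.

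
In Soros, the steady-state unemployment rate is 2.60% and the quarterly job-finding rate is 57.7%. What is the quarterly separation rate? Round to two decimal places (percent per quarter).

Separation rate ≈ 1.54% per quarter.

From u* = s/(s+f): s = u·f/(1−u).
s = 0.0260 × 57.7 / (1 − 0.0260) = 1.5002 / 0.9740 ≈ 1.54% per quarter.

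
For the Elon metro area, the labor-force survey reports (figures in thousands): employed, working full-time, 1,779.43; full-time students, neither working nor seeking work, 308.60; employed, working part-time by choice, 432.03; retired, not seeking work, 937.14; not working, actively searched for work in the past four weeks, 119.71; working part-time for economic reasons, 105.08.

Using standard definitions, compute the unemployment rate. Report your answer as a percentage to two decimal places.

Unemployment rate ≈ 4.91%.

Employed = 1,779.43 + 432.03 + 105.08 = 2,316.54 thousand (anyone who worked, including part-time for economic reasons, counts as employed).
Unemployed = 119.71 thousand.
Labor force = 2,316.54 + 119.71 = 2,436.25 thousand.
Unemployment rate = 119.71 / 2,436.25 = 4.91%.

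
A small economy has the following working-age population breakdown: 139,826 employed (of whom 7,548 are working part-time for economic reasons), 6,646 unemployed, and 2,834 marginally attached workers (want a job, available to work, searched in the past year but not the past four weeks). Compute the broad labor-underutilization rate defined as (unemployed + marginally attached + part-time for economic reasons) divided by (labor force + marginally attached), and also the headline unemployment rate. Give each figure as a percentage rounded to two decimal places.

Broad underutilization rate ≈ 11.40%; headline unemployment rate ≈ 4.54%.

Labor force = 139,826 + 6,646 = 146,472.
Numerator = 6,646 + 2,834 + 7,548 = 17,028.
Denominator = 146,472 + 2,834 = 149,306.
Broad rate = 17,028 / 149,306 = 11.40%.
Headline unemployment rate = 6,646 / 146,472 = 4.54%.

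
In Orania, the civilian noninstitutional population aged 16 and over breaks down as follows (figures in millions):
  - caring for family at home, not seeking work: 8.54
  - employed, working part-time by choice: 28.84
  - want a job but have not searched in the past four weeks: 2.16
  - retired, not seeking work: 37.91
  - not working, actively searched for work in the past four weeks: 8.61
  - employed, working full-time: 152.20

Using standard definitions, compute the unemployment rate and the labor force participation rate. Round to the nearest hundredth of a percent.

Unemployment rate ≈ 4.54%; labor force participation rate ≈ 79.60%.

Employed = 28.84 + 152.20 = 181.04 million.
Unemployed = 8.61 million.
Labor force = 181.04 + 8.61 = 189.65 million.
Not in labor force = 8.54 + 2.16 + 37.91 = 48.61 million (those not working and not actively searching are outside the labor force — including those who want a job but have given up searching).
Civilian working-age population = 189.65 + 48.61 = 238.26 million.
Unemployment rate = 8.61 / 189.65 = 4.54%.
Labor force participation rate = 189.65 / 238.26 = 79.60%.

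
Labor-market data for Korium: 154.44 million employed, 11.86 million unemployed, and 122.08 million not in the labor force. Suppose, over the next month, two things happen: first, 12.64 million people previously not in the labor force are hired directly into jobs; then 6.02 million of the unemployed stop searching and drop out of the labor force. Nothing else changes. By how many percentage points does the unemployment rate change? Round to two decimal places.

The unemployment rate changes by −3.75 percentage points.

Initially, labor force = 154.44 + 11.86 = 166.30 million, so u = 11.86/166.30 = 7.13%.
After the first change, employed and labor force both rise by 12.64; unemployed unchanged → E = 167.08, U = 11.86, labor force = 178.94 million.
After the second change, unemployed and labor force both fall by 6.02 → E = 167.08, U = 5.84, labor force = 172.92 million.
New unemployment rate = 5.84 / 172.92 = 3.38%.
Change = 3.38% − 7.13% = −3.75 percentage points.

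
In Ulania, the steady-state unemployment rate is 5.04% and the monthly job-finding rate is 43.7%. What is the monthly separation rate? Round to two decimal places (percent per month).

From u* = s/(s+f): s = u·f/(1−u).
s = 0.0504 × 43.7 / (1 − 0.0504) = 2.2025 / 0.9496 ≈ 2.32% per month.

Separation rate ≈ 2.32% per month.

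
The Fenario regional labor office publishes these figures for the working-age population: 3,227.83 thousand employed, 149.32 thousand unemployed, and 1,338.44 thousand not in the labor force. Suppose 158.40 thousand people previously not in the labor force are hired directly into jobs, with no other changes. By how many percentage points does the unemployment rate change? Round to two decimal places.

Initially, labor force = 3,227.83 + 149.32 = 3,377.15 thousand, so u = 149.32/3,377.15 = 4.42%.
After the change, employed and labor force both rise by 158.40; unemployed unchanged → E = 3,386.23, U = 149.32, labor force = 3,535.55 thousand.
New unemployment rate = 149.32 / 3,535.55 = 4.22%.
Change = 4.22% − 4.42% = −0.20 percentage points.

The unemployment rate changes by −0.20 percentage points.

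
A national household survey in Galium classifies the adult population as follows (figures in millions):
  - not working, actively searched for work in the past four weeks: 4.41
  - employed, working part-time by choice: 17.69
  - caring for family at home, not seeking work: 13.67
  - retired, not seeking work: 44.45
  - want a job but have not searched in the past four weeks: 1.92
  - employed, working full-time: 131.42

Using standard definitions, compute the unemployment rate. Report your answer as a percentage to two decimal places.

Unemployment rate ≈ 2.87%.

Employed = 17.69 + 131.42 = 149.11 million.
Unemployed = 4.41 million.
Labor force = 149.11 + 4.41 = 153.52 million.
Unemployment rate = 4.41 / 153.52 = 2.87%.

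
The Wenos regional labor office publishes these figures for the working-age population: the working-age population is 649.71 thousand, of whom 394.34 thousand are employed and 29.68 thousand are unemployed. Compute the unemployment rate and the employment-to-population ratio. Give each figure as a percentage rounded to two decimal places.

Unemployment rate ≈ 7.00%; employment-population ratio ≈ 60.69%.

Labor force = employed + unemployed = 394.34 + 29.68 = 424.02 thousand.
Unemployment rate = 29.68 / 424.02 = 7.00%.
Employment-population ratio = 394.34 / 649.71 = 60.69%.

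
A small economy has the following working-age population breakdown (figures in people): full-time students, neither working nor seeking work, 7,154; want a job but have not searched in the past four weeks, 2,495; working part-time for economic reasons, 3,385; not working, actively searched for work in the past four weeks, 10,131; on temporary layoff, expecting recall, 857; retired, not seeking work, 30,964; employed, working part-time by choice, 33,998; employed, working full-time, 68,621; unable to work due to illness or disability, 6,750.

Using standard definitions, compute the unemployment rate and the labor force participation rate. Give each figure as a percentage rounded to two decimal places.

Employed = 3,385 + 33,998 + 68,621 = 106,004 (anyone who worked, including part-time for economic reasons, counts as employed).
Unemployed = 10,131 + 857 = 10,988 (jobless and actively searching, or on temporary layoff).
Labor force = 106,004 + 10,988 = 116,992.
Not in labor force = 7,154 + 2,495 + 30,964 + 6,750 = 47,363 (those not working and not actively searching are outside the labor force — including those who want a job but have given up searching).
Civilian working-age population = 116,992 + 47,363 = 164,355.
Unemployment rate = 10,988 / 116,992 = 9.39%.
Labor force participation rate = 116,992 / 164,355 = 71.18%.

Unemployment rate ≈ 9.39%; labor force participation rate ≈ 71.18%.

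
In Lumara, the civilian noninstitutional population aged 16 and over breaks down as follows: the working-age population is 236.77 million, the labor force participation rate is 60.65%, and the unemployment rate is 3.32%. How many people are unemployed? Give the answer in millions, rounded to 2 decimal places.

Labor force = 0.6065 × 236.77 = 143.60 million.
Unemployed = 0.0332 × 143.60 ≈ 4.77 million.

About 4.77 million are unemployed.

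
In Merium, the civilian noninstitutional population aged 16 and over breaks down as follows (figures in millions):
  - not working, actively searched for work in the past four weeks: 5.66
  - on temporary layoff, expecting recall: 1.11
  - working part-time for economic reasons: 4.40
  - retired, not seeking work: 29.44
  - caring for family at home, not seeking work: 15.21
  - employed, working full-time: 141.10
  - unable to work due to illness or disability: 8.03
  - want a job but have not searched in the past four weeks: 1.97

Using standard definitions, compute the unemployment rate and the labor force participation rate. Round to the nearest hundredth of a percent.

Employed = 4.40 + 141.10 = 145.50 million (anyone who worked, including part-time for economic reasons, counts as employed).
Unemployed = 5.66 + 1.11 = 6.77 million (jobless and actively searching, or on temporary layoff).
Labor force = 145.50 + 6.77 = 152.27 million.
Not in labor force = 29.44 + 15.21 + 8.03 + 1.97 = 54.65 million (those not working and not actively searching are outside the labor force — including those who want a job but have given up searching).
Civilian working-age population = 152.27 + 54.65 = 206.92 million.
Unemployment rate = 6.77 / 152.27 = 4.45%.
Labor force participation rate = 152.27 / 206.92 = 73.59%.

Unemployment rate ≈ 4.45%; labor force participation rate ≈ 73.59%.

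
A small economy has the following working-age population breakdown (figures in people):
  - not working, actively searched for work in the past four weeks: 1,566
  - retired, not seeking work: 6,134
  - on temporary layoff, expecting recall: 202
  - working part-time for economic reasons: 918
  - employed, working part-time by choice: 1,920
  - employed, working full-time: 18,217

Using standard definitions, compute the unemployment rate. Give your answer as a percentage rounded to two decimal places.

Employed = 918 + 1,920 + 18,217 = 21,055 (anyone who worked, including part-time for economic reasons, counts as employed).
Unemployed = 1,566 + 202 = 1,768 (jobless and actively searching, or on temporary layoff).
Labor force = 21,055 + 1,768 = 22,823.
Unemployment rate = 1,768 / 22,823 = 7.75%.

Unemployment rate ≈ 7.75%.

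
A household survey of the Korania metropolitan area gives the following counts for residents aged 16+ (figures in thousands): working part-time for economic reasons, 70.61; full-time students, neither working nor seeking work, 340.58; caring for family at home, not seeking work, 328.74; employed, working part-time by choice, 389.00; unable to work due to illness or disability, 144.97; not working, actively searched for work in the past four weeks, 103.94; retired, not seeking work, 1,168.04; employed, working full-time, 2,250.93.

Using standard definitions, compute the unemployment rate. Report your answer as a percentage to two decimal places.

Unemployment rate ≈ 3.69%.

Employed = 70.61 + 389.00 + 2,250.93 = 2,710.54 thousand (anyone who worked, including part-time for economic reasons, counts as employed).
Unemployed = 103.94 thousand.
Labor force = 2,710.54 + 103.94 = 2,814.48 thousand.
Unemployment rate = 103.94 / 2,814.48 = 3.69%.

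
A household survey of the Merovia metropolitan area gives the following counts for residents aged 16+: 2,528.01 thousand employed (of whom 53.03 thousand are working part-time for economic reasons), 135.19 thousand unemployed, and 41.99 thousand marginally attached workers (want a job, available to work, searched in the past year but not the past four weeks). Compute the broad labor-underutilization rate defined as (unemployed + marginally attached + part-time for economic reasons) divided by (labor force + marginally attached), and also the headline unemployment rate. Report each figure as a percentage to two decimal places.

Broad underutilization rate ≈ 8.51%; headline unemployment rate ≈ 5.08%.

Labor force = 2,528.01 + 135.19 = 2,663.20 thousand.
Numerator = 135.19 + 41.99 + 53.03 = 230.21 thousand.
Denominator = 2,663.20 + 41.99 = 2,705.19 thousand.
Broad rate = 230.21 / 2,705.19 = 8.51%.
Headline unemployment rate = 135.19 / 2,663.20 = 5.08%.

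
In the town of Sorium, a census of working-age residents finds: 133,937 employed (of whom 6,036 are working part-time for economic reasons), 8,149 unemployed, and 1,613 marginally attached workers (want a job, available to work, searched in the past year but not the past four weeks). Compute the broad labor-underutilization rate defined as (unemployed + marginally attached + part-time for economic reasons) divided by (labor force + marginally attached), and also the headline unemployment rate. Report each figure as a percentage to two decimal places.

Broad underutilization rate ≈ 10.99%; headline unemployment rate ≈ 5.74%.

Labor force = 133,937 + 8,149 = 142,086.
Numerator = 8,149 + 1,613 + 6,036 = 15,798.
Denominator = 142,086 + 1,613 = 143,699.
Broad rate = 15,798 / 143,699 = 10.99%.
Headline unemployment rate = 8,149 / 142,086 = 5.74%.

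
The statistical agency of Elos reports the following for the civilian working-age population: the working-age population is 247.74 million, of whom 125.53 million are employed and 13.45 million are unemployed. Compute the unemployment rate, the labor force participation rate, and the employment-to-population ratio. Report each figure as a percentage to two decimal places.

Labor force = employed + unemployed = 125.53 + 13.45 = 138.98 million.
Unemployment rate = 13.45 / 138.98 = 9.68%.
Labor force participation rate = 138.98 / 247.74 = 56.10%.
Employment-population ratio = 125.53 / 247.74 = 50.67%.

Unemployment rate ≈ 9.68%; labor force participation rate ≈ 56.10%; employment-population ratio ≈ 50.67%.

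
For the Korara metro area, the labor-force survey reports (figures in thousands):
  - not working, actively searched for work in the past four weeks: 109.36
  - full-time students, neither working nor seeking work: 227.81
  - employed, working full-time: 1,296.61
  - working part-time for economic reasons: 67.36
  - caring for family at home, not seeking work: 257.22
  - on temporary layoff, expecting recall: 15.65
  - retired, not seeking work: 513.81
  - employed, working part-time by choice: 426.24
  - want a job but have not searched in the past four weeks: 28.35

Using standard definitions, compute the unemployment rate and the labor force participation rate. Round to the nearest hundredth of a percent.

Unemployment rate ≈ 6.53%; labor force participation rate ≈ 65.09%.

Employed = 1,296.61 + 67.36 + 426.24 = 1,790.21 thousand (anyone who worked, including part-time for economic reasons, counts as employed).
Unemployed = 109.36 + 15.65 = 125.01 thousand (jobless and actively searching, or on temporary layoff).
Labor force = 1,790.21 + 125.01 = 1,915.22 thousand.
Not in labor force = 227.81 + 257.22 + 513.81 + 28.35 = 1,027.19 thousand (those not working and not actively searching are outside the labor force — including those who want a job but have given up searching).
Civilian working-age population = 1,915.22 + 1,027.19 = 2,942.41 thousand.
Unemployment rate = 125.01 / 1,915.22 = 6.53%.
Labor force participation rate = 1,915.22 / 2,942.41 = 65.09%.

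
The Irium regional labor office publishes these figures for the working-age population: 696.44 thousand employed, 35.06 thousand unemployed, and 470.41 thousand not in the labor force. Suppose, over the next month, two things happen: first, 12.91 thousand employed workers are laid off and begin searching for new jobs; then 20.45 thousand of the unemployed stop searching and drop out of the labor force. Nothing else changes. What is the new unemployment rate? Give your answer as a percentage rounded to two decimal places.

Initially, labor force = 696.44 + 35.06 = 731.50 thousand, so u = 35.06/731.50 = 4.79%.
After the first change, employed falls and unemployed rises by 12.91; labor force unchanged → E = 683.53, U = 47.97, labor force = 731.50 thousand.
After the second change, unemployed and labor force both fall by 20.45 → E = 683.53, U = 27.52, labor force = 711.05 thousand.
New unemployment rate = 27.52 / 711.05 = 3.87%.

New unemployment rate ≈ 3.87%.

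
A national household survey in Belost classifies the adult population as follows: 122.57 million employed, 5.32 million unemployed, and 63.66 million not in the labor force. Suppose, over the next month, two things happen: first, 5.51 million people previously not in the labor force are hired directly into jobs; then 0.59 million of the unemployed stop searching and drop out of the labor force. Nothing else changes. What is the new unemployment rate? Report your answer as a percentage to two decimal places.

Initially, labor force = 122.57 + 5.32 = 127.89 million, so u = 5.32/127.89 = 4.16%.
After the first change, employed and labor force both rise by 5.51; unemployed unchanged → E = 128.08, U = 5.32, labor force = 133.40 million.
After the second change, unemployed and labor force both fall by 0.59 → E = 128.08, U = 4.73, labor force = 132.81 million.
New unemployment rate = 4.73 / 132.81 = 3.56%.

New unemployment rate ≈ 3.56%.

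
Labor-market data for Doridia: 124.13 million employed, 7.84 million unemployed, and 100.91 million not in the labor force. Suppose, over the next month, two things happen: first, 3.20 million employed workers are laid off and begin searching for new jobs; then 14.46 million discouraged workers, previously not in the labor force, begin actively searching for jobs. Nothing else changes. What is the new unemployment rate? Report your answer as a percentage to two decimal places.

Initially, labor force = 124.13 + 7.84 = 131.97 million, so u = 7.84/131.97 = 5.94%.
After the first change, employed falls and unemployed rises by 3.20; labor force unchanged → E = 120.93, U = 11.04, labor force = 131.97 million.
After the second change, unemployed and labor force both rise by 14.46 → E = 120.93, U = 25.50, labor force = 146.43 million.
New unemployment rate = 25.50 / 146.43 = 17.41%.

New unemployment rate ≈ 17.41%.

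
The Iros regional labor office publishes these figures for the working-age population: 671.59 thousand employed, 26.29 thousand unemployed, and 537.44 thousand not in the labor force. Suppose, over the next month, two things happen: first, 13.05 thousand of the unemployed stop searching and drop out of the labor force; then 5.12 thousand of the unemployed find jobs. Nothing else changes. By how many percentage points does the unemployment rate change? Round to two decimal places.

The unemployment rate changes by −2.58 percentage points.

Initially, labor force = 671.59 + 26.29 = 697.88 thousand, so u = 26.29/697.88 = 3.77%.
After the first change, unemployed and labor force both fall by 13.05 → E = 671.59, U = 13.24, labor force = 684.83 thousand.
After the second change, unemployed falls and employed rises by 5.12; labor force unchanged → E = 676.71, U = 8.12, labor force = 684.83 thousand.
New unemployment rate = 8.12 / 684.83 = 1.19%.
Change = 1.19% − 3.77% = −2.58 percentage points.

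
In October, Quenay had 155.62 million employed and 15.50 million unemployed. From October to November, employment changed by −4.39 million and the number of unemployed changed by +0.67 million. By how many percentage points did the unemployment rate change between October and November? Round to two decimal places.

October: labor force = 155.62 + 15.50 = 171.12; u = 15.50/171.12 = 9.06%.
November: labor force = 151.23 + 16.17 = 167.40; u = 16.17/167.40 = 9.66%.
Change = 9.66% − 9.06% = +0.60 pp.

The unemployment rate changed by +0.60 percentage points.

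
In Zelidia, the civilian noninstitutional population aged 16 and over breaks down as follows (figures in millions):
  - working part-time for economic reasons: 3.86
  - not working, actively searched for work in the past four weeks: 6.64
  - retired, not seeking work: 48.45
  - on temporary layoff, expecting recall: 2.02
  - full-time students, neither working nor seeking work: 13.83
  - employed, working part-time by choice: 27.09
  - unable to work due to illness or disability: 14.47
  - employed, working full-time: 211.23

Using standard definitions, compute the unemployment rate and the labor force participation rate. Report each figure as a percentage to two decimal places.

Unemployment rate ≈ 3.45%; labor force participation rate ≈ 76.57%.

Employed = 3.86 + 27.09 + 211.23 = 242.18 million (anyone who worked, including part-time for economic reasons, counts as employed).
Unemployed = 6.64 + 2.02 = 8.66 million (jobless and actively searching, or on temporary layoff).
Labor force = 242.18 + 8.66 = 250.84 million.
Not in labor force = 48.45 + 13.83 + 14.47 = 76.75 million (those not working and not actively searching are outside the labor force).
Civilian working-age population = 250.84 + 76.75 = 327.59 million.
Unemployment rate = 8.66 / 250.84 = 3.45%.
Labor force participation rate = 250.84 / 327.59 = 76.57%.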